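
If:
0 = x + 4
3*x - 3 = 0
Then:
No Solution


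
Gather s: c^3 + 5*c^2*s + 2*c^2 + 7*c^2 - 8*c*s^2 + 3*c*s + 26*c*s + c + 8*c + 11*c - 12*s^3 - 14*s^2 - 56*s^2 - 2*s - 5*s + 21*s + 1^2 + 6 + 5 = c^3 + 9*c^2 + 20*c - 12*s^3 + s^2*(-8*c - 70) + s*(5*c^2 + 29*c + 14) + 12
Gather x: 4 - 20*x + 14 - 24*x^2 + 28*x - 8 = -24*x^2 + 8*x + 10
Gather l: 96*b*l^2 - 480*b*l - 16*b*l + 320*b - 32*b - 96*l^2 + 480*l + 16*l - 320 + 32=288*b + l^2*(96*b - 96) + l*(496 - 496*b) - 288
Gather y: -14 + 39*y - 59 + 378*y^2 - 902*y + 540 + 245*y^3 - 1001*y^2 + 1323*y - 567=245*y^3 - 623*y^2 + 460*y - 100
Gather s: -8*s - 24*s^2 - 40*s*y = -24*s^2 + s*(-40*y - 8)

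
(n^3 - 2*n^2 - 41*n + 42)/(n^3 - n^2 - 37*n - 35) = (n^2 + 5*n - 6)/(n^2 + 6*n + 5)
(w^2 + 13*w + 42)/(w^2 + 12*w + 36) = (w + 7)/(w + 6)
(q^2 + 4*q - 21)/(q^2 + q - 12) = (q + 7)/(q + 4)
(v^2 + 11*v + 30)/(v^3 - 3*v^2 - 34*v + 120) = (v + 5)/(v^2 - 9*v + 20)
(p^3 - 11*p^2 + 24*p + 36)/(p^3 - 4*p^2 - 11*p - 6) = (p - 6)/(p + 1)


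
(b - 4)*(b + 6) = b^2 + 2*b - 24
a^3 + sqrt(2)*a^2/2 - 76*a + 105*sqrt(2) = (a - 5*sqrt(2))*(a - 3*sqrt(2)/2)*(a + 7*sqrt(2))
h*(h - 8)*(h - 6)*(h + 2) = h^4 - 12*h^3 + 20*h^2 + 96*h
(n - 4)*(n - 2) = n^2 - 6*n + 8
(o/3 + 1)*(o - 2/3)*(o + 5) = o^3/3 + 22*o^2/9 + 29*o/9 - 10/3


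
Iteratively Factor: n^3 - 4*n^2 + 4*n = (n - 2)*(n^2 - 2*n) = n*(n - 2)*(n - 2)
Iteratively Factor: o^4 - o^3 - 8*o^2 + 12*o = (o)*(o^3 - o^2 - 8*o + 12) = o*(o - 2)*(o^2 + o - 6) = o*(o - 2)*(o + 3)*(o - 2)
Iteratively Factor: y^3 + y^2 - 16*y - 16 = (y - 4)*(y^2 + 5*y + 4) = (y - 4)*(y + 4)*(y + 1)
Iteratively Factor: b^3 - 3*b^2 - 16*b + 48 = (b - 3)*(b^2 - 16) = (b - 3)*(b + 4)*(b - 4)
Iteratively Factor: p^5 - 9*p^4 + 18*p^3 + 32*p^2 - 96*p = (p + 2)*(p^4 - 11*p^3 + 40*p^2 - 48*p) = (p - 4)*(p + 2)*(p^3 - 7*p^2 + 12*p) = (p - 4)*(p - 3)*(p + 2)*(p^2 - 4*p) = (p - 4)^2*(p - 3)*(p + 2)*(p)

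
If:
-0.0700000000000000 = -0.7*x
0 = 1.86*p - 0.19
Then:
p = 0.10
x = 0.10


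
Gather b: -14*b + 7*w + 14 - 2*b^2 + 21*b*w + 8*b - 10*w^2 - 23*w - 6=-2*b^2 + b*(21*w - 6) - 10*w^2 - 16*w + 8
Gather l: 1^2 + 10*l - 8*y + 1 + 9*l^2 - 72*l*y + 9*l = 9*l^2 + l*(19 - 72*y) - 8*y + 2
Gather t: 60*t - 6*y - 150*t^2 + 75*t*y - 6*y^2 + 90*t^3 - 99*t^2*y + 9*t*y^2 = 90*t^3 + t^2*(-99*y - 150) + t*(9*y^2 + 75*y + 60) - 6*y^2 - 6*y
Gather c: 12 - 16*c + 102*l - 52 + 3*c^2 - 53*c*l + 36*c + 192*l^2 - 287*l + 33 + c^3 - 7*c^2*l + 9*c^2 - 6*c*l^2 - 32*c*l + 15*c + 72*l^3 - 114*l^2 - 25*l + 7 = c^3 + c^2*(12 - 7*l) + c*(-6*l^2 - 85*l + 35) + 72*l^3 + 78*l^2 - 210*l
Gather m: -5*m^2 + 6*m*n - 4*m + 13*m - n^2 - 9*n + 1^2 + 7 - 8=-5*m^2 + m*(6*n + 9) - n^2 - 9*n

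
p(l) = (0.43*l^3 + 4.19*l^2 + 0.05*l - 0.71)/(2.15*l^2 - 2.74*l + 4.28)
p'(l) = (2.74 - 4.3*l)*(0.43*l^3 + 4.19*l^2 + 0.05*l - 0.71)/(2.15*l^2 - 2.74*l + 4.28)^2 + (1.29*l^2 + 8.38*l + 0.05)/(2.15*l^2 - 2.74*l + 4.28) = (0.9245*l^4 - 2.3564*l^3 - 6.0669*l^2 + 38.9194*l - 1.7314)/(4.6225*l^4 - 11.782*l^3 + 25.9116*l^2 - 23.4544*l + 18.3184)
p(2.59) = 3.02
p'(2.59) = 0.44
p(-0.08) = -0.15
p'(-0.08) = -0.24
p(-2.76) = 0.78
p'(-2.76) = -0.07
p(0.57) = 0.22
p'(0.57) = 1.55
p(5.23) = 3.60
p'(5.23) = 0.16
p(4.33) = 3.45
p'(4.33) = 0.17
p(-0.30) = -0.07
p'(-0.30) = -0.50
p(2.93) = 3.14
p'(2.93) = 0.32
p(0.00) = -0.17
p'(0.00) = -0.09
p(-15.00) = -0.96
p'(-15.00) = 0.19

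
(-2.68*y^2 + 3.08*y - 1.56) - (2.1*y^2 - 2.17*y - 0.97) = -4.78*y^2 + 5.25*y - 0.59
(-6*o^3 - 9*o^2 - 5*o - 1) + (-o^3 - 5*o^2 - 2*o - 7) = -7*o^3 - 14*o^2 - 7*o - 8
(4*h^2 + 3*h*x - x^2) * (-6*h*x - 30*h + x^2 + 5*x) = -24*h^3*x - 120*h^3 - 14*h^2*x^2 - 70*h^2*x + 9*h*x^3 + 45*h*x^2 - x^4 - 5*x^3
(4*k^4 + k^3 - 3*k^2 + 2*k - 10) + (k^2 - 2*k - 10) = 4*k^4 + k^3 - 2*k^2 - 20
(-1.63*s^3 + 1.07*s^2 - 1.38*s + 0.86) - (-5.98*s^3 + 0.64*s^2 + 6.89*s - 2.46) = 4.35*s^3 + 0.43*s^2 - 8.27*s + 3.32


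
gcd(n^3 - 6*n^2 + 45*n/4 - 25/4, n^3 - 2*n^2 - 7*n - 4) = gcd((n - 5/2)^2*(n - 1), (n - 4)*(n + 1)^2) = 1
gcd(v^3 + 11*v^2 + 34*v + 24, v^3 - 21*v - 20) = v^2 + 5*v + 4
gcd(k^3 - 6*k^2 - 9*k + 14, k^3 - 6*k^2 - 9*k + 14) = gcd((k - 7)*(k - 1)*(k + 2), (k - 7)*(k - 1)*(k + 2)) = k^3 - 6*k^2 - 9*k + 14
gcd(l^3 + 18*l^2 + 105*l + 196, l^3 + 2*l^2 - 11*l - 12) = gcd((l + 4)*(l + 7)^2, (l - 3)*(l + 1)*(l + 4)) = l + 4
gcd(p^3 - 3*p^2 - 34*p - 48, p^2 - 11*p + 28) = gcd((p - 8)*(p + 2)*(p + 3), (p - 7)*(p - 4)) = 1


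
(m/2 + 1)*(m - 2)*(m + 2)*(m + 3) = m^4/2 + 5*m^3/2 + m^2 - 10*m - 12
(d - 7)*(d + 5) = d^2 - 2*d - 35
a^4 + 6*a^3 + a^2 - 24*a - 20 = (a - 2)*(a + 1)*(a + 2)*(a + 5)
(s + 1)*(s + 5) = s^2 + 6*s + 5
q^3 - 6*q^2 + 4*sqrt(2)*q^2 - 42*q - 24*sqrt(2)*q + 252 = (q - 6)*(q - 3*sqrt(2))*(q + 7*sqrt(2))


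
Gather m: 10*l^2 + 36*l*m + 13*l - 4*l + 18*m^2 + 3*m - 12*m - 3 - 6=10*l^2 + 9*l + 18*m^2 + m*(36*l - 9) - 9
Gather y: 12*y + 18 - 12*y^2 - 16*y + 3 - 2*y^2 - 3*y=-14*y^2 - 7*y + 21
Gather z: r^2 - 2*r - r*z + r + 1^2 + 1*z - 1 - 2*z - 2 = r^2 - r + z*(-r - 1) - 2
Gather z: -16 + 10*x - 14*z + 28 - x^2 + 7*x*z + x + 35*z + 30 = -x^2 + 11*x + z*(7*x + 21) + 42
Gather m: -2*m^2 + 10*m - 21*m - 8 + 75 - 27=-2*m^2 - 11*m + 40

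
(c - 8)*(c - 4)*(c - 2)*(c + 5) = c^4 - 9*c^3 - 14*c^2 + 216*c - 320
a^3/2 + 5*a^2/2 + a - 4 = (a/2 + 1)*(a - 1)*(a + 4)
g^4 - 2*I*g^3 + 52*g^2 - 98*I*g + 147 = (g - 7*I)*(g - 3*I)*(g + I)*(g + 7*I)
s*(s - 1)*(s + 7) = s^3 + 6*s^2 - 7*s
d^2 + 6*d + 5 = (d + 1)*(d + 5)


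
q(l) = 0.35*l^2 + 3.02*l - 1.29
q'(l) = 0.7*l + 3.02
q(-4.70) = -7.75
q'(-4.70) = -0.27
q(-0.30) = -2.16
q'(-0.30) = 2.81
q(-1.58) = -5.19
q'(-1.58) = 1.91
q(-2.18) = -6.21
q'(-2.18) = 1.49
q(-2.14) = -6.15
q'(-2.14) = 1.52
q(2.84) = 10.11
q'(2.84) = 5.01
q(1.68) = 4.77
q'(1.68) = 4.20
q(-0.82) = -3.53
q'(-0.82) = 2.45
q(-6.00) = -6.81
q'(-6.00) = -1.18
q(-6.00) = -6.81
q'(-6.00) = -1.18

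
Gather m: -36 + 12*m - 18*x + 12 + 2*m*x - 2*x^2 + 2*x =m*(2*x + 12) - 2*x^2 - 16*x - 24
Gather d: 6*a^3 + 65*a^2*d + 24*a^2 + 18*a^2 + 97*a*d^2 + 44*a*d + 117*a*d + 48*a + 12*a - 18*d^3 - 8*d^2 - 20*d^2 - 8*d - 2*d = 6*a^3 + 42*a^2 + 60*a - 18*d^3 + d^2*(97*a - 28) + d*(65*a^2 + 161*a - 10)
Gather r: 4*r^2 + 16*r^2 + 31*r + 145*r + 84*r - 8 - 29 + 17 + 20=20*r^2 + 260*r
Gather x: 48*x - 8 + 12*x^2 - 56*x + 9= 12*x^2 - 8*x + 1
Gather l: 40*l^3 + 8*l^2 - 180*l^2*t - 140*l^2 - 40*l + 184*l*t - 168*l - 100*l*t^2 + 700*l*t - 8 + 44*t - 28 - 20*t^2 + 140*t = 40*l^3 + l^2*(-180*t - 132) + l*(-100*t^2 + 884*t - 208) - 20*t^2 + 184*t - 36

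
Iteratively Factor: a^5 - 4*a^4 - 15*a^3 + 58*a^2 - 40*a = (a - 1)*(a^4 - 3*a^3 - 18*a^2 + 40*a) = (a - 5)*(a - 1)*(a^3 + 2*a^2 - 8*a) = a*(a - 5)*(a - 1)*(a^2 + 2*a - 8) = a*(a - 5)*(a - 1)*(a + 4)*(a - 2)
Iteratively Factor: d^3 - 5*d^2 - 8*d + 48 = (d - 4)*(d^2 - d - 12) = (d - 4)^2*(d + 3)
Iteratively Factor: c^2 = (c)*(c)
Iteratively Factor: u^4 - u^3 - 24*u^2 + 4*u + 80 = (u + 2)*(u^3 - 3*u^2 - 18*u + 40) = (u - 2)*(u + 2)*(u^2 - u - 20) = (u - 5)*(u - 2)*(u + 2)*(u + 4)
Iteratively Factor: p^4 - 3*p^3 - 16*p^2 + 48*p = (p)*(p^3 - 3*p^2 - 16*p + 48) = p*(p - 3)*(p^2 - 16) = p*(p - 3)*(p + 4)*(p - 4)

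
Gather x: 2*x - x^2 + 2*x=-x^2 + 4*x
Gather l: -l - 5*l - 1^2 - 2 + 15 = 12 - 6*l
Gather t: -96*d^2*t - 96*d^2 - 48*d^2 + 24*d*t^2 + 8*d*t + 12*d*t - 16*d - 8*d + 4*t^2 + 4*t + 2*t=-144*d^2 - 24*d + t^2*(24*d + 4) + t*(-96*d^2 + 20*d + 6)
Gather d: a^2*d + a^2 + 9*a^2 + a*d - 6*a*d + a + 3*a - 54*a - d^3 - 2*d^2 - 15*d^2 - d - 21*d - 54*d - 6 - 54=10*a^2 - 50*a - d^3 - 17*d^2 + d*(a^2 - 5*a - 76) - 60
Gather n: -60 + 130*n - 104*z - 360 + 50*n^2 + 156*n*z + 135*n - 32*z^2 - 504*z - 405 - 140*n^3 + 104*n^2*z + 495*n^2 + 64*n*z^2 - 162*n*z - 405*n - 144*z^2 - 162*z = -140*n^3 + n^2*(104*z + 545) + n*(64*z^2 - 6*z - 140) - 176*z^2 - 770*z - 825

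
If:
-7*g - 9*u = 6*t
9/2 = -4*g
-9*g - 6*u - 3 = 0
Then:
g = -9/8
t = -15/32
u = 19/16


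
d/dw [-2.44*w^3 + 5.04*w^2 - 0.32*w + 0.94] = -7.32*w^2 + 10.08*w - 0.32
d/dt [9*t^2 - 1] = 18*t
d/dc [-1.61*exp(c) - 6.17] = -1.61*exp(c)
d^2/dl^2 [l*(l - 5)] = 2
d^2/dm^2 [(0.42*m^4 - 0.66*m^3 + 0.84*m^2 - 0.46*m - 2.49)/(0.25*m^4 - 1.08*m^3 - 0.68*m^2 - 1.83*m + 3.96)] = (-1.11022302462516e-16*m^10 + 0.1443*m^9 + 0.743400000000001*m^8 - 0.0731999999999964*m^7 - 11.7258*m^6 + 59.452104*m^5 - 92.660616*m^4 - 22.66988*m^3 + 90.841896*m^2 - 152.017992*m - 10.409634)/(0.015625*m^12 - 0.2025*m^11 + 0.7473*m^10 - 0.501237*m^9 + 1.674444*m^8 - 12.450312*m^7 + 3.951163*m^6 - 6.809868*m^5 + 57.38202*m^4 - 27.369927*m^3 + 7.79446800000001*m^2 - 86.091984*m + 62.099136)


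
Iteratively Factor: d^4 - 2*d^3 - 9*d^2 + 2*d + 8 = (d - 1)*(d^3 - d^2 - 10*d - 8) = (d - 1)*(d + 2)*(d^2 - 3*d - 4) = (d - 4)*(d - 1)*(d + 2)*(d + 1)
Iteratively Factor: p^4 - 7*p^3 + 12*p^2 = (p)*(p^3 - 7*p^2 + 12*p) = p^2*(p^2 - 7*p + 12) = p^2*(p - 4)*(p - 3)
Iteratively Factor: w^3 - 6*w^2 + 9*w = (w - 3)*(w^2 - 3*w) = w*(w - 3)*(w - 3)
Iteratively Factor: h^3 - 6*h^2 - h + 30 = (h + 2)*(h^2 - 8*h + 15) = (h - 3)*(h + 2)*(h - 5)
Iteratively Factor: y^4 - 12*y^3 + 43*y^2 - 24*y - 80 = (y - 5)*(y^3 - 7*y^2 + 8*y + 16) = (y - 5)*(y - 4)*(y^2 - 3*y - 4) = (y - 5)*(y - 4)^2*(y + 1)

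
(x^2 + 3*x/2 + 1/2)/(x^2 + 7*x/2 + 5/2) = (2*x + 1)/(2*x + 5)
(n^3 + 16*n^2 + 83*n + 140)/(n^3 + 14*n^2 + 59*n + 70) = (n + 4)/(n + 2)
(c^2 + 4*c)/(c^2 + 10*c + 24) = c/(c + 6)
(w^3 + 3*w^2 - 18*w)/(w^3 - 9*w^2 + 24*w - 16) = w*(w^2 + 3*w - 18)/(w^3 - 9*w^2 + 24*w - 16)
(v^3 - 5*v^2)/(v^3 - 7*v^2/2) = 2*(v - 5)/(2*v - 7)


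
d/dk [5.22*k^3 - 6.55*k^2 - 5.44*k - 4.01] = 15.66*k^2 - 13.1*k - 5.44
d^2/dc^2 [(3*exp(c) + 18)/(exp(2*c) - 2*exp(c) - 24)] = 3*(exp(4*c) + 26*exp(3*c) + 108*exp(2*c) + 552*exp(c) + 288)*exp(c)/(exp(6*c) - 6*exp(5*c) - 60*exp(4*c) + 280*exp(3*c) + 1440*exp(2*c) - 3456*exp(c) - 13824)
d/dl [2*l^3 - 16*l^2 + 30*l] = 6*l^2 - 32*l + 30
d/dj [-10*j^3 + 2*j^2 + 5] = 2*j*(2 - 15*j)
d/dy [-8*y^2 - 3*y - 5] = -16*y - 3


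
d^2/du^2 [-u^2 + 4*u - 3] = -2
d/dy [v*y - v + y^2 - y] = v + 2*y - 1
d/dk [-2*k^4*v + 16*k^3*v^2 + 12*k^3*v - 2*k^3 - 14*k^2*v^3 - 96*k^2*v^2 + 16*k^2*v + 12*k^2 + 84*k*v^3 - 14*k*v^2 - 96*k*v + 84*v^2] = -8*k^3*v + 48*k^2*v^2 + 36*k^2*v - 6*k^2 - 28*k*v^3 - 192*k*v^2 + 32*k*v + 24*k + 84*v^3 - 14*v^2 - 96*v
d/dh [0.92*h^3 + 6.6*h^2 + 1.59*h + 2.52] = 2.76*h^2 + 13.2*h + 1.59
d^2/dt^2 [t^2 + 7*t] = 2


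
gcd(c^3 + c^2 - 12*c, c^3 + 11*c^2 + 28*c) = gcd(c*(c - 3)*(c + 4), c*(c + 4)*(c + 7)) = c^2 + 4*c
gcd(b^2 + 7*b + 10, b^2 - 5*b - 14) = b + 2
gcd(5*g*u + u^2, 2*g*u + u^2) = u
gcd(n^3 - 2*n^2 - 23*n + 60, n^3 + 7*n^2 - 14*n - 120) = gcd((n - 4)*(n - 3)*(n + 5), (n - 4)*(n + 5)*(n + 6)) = n^2 + n - 20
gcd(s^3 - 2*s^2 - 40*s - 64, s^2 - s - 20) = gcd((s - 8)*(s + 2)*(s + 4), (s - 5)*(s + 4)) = s + 4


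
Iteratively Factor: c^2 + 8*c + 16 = (c + 4)*(c + 4)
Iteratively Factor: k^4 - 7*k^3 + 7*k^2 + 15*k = (k)*(k^3 - 7*k^2 + 7*k + 15) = k*(k + 1)*(k^2 - 8*k + 15) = k*(k - 5)*(k + 1)*(k - 3)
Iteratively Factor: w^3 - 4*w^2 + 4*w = (w - 2)*(w^2 - 2*w) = w*(w - 2)*(w - 2)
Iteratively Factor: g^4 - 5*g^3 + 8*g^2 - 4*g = (g - 2)*(g^3 - 3*g^2 + 2*g) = g*(g - 2)*(g^2 - 3*g + 2) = g*(g - 2)^2*(g - 1)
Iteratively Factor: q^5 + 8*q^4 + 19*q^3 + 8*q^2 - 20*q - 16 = (q + 2)*(q^4 + 6*q^3 + 7*q^2 - 6*q - 8) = (q + 2)*(q + 4)*(q^3 + 2*q^2 - q - 2) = (q - 1)*(q + 2)*(q + 4)*(q^2 + 3*q + 2) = (q - 1)*(q + 1)*(q + 2)*(q + 4)*(q + 2)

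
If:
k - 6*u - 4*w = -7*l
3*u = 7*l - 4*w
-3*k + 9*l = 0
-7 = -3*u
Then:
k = 7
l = 7/3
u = 7/3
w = 7/3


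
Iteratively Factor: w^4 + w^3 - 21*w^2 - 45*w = (w + 3)*(w^3 - 2*w^2 - 15*w) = w*(w + 3)*(w^2 - 2*w - 15) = w*(w + 3)^2*(w - 5)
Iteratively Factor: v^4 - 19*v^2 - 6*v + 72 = (v - 2)*(v^3 + 2*v^2 - 15*v - 36) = (v - 2)*(v + 3)*(v^2 - v - 12) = (v - 4)*(v - 2)*(v + 3)*(v + 3)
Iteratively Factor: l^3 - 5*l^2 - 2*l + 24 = (l + 2)*(l^2 - 7*l + 12) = (l - 4)*(l + 2)*(l - 3)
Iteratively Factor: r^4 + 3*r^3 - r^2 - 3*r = (r)*(r^3 + 3*r^2 - r - 3) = r*(r + 1)*(r^2 + 2*r - 3) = r*(r + 1)*(r + 3)*(r - 1)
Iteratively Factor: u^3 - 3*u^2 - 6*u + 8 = (u - 4)*(u^2 + u - 2) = (u - 4)*(u + 2)*(u - 1)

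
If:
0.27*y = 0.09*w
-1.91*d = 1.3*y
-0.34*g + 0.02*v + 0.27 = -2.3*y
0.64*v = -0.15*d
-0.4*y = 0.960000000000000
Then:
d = 1.63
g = -15.46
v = -0.38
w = -7.20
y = -2.40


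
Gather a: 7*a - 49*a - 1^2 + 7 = 6 - 42*a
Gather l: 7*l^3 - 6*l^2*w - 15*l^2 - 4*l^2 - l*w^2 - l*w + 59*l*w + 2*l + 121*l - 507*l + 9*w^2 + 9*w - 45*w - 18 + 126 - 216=7*l^3 + l^2*(-6*w - 19) + l*(-w^2 + 58*w - 384) + 9*w^2 - 36*w - 108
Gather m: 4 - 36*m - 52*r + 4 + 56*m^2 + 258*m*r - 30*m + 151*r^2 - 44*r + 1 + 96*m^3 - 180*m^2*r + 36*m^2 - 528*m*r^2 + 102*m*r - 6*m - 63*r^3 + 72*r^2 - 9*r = 96*m^3 + m^2*(92 - 180*r) + m*(-528*r^2 + 360*r - 72) - 63*r^3 + 223*r^2 - 105*r + 9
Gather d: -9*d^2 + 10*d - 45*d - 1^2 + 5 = -9*d^2 - 35*d + 4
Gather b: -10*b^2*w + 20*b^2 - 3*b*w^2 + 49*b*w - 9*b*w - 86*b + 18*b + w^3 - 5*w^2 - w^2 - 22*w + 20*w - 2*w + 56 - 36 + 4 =b^2*(20 - 10*w) + b*(-3*w^2 + 40*w - 68) + w^3 - 6*w^2 - 4*w + 24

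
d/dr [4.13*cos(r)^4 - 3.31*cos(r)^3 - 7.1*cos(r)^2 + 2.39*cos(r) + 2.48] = (-16.52*cos(r)^3 + 9.93*cos(r)^2 + 14.2*cos(r) - 2.39)*sin(r)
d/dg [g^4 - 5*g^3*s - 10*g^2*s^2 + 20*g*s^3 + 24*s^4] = 4*g^3 - 15*g^2*s - 20*g*s^2 + 20*s^3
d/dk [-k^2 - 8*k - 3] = -2*k - 8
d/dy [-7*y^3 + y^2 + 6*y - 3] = -21*y^2 + 2*y + 6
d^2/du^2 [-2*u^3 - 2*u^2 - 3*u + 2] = -12*u - 4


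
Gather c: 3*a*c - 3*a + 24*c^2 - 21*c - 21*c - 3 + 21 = -3*a + 24*c^2 + c*(3*a - 42) + 18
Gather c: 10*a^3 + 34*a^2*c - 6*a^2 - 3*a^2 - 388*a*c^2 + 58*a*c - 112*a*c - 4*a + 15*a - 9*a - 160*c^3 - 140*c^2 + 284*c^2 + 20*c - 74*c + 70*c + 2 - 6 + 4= 10*a^3 - 9*a^2 + 2*a - 160*c^3 + c^2*(144 - 388*a) + c*(34*a^2 - 54*a + 16)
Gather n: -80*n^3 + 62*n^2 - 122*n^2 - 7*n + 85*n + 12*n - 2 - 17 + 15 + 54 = -80*n^3 - 60*n^2 + 90*n + 50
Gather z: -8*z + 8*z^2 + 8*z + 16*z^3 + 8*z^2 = 16*z^3 + 16*z^2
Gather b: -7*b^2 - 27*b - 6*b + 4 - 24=-7*b^2 - 33*b - 20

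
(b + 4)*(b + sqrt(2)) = b^2 + sqrt(2)*b + 4*b + 4*sqrt(2)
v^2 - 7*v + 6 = (v - 6)*(v - 1)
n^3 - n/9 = n*(n - 1/3)*(n + 1/3)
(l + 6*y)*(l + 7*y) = l^2 + 13*l*y + 42*y^2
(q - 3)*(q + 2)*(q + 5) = q^3 + 4*q^2 - 11*q - 30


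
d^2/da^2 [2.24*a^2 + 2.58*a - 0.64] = 4.48000000000000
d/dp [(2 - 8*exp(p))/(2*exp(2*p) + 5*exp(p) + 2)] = (16*exp(2*p) - 8*exp(p) - 26)*exp(p)/(4*exp(4*p) + 20*exp(3*p) + 33*exp(2*p) + 20*exp(p) + 4)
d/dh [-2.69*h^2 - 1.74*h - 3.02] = -5.38*h - 1.74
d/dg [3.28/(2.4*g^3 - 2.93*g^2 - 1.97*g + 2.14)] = (-23.616*g^2 + 19.2208*g + 6.4616)/(2.4*g^3 - 2.93*g^2 - 1.97*g + 2.14)^2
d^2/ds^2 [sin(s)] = -sin(s)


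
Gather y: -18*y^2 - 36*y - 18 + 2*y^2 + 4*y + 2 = -16*y^2 - 32*y - 16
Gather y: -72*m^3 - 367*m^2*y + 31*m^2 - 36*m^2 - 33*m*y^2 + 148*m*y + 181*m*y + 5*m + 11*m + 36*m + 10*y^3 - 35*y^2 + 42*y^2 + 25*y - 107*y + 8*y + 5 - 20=-72*m^3 - 5*m^2 + 52*m + 10*y^3 + y^2*(7 - 33*m) + y*(-367*m^2 + 329*m - 74) - 15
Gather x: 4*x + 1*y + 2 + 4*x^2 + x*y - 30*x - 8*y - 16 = 4*x^2 + x*(y - 26) - 7*y - 14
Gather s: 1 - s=1 - s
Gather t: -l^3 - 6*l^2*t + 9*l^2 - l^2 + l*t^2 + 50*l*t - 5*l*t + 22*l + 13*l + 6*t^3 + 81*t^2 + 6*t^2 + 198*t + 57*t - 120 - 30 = -l^3 + 8*l^2 + 35*l + 6*t^3 + t^2*(l + 87) + t*(-6*l^2 + 45*l + 255) - 150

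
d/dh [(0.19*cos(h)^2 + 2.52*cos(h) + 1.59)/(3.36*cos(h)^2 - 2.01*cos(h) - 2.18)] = (8.8491*cos(h)^2 + 11.5132*cos(h) + 2.2977)*sin(h)/(11.2896*cos(h)^4 - 13.5072*cos(h)^3 - 10.6095*cos(h)^2 + 8.7636*cos(h) + 4.7524)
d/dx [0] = 0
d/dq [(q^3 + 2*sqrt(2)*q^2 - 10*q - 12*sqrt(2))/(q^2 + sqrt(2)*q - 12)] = 1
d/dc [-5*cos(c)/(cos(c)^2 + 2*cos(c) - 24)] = 5*(sin(c)^2 - 25)*sin(c)/((cos(c) - 4)^2*(cos(c) + 6)^2)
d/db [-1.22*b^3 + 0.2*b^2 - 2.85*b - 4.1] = -3.66*b^2 + 0.4*b - 2.85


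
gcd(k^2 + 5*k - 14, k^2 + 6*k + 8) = 1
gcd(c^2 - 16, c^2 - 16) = c^2 - 16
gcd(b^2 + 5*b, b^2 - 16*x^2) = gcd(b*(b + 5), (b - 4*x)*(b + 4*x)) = 1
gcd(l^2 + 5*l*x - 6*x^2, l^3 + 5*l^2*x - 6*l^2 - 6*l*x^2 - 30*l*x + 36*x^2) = -l^2 - 5*l*x + 6*x^2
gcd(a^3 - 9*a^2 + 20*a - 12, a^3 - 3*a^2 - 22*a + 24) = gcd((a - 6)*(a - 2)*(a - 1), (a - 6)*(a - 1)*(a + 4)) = a^2 - 7*a + 6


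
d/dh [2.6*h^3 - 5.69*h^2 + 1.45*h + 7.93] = 7.8*h^2 - 11.38*h + 1.45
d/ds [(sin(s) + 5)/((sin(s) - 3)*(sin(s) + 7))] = (-10*sin(s) + cos(s)^2 - 42)*cos(s)/((sin(s) - 3)^2*(sin(s) + 7)^2)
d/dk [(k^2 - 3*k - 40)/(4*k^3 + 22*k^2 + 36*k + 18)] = (-2*k^4 + 12*k^3 + 291*k^2 + 898*k + 693)/(2*(4*k^6 + 44*k^5 + 193*k^4 + 432*k^3 + 522*k^2 + 324*k + 81))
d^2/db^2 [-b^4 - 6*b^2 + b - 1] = -12*b^2 - 12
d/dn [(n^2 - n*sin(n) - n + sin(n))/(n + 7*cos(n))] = ((n + 7*cos(n))*(-n*cos(n) + 2*n + sqrt(2)*cos(n + pi/4) - 1) + (7*sin(n) - 1)*(n^2 - n*sin(n) - n + sin(n)))/(n + 7*cos(n))^2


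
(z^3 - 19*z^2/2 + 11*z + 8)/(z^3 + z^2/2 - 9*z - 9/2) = (z^2 - 10*z + 16)/(z^2 - 9)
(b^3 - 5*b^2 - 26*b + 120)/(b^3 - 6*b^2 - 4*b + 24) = (b^2 + b - 20)/(b^2 - 4)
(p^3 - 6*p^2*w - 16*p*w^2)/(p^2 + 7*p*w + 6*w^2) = p*(p^2 - 6*p*w - 16*w^2)/(p^2 + 7*p*w + 6*w^2)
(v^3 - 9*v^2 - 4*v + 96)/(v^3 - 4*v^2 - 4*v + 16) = (v^2 - 5*v - 24)/(v^2 - 4)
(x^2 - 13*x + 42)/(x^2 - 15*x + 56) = (x - 6)/(x - 8)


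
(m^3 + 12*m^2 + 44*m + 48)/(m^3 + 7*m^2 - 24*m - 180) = (m^2 + 6*m + 8)/(m^2 + m - 30)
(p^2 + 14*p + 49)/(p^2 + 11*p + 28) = (p + 7)/(p + 4)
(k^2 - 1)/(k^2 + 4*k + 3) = (k - 1)/(k + 3)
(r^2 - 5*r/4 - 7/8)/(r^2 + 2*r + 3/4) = (4*r - 7)/(2*(2*r + 3))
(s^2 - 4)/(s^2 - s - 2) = (s + 2)/(s + 1)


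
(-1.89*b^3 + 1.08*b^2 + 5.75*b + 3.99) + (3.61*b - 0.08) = -1.89*b^3 + 1.08*b^2 + 9.36*b + 3.91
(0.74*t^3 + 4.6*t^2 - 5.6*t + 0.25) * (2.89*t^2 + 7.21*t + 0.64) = 2.1386*t^5 + 18.6294*t^4 + 17.4556*t^3 - 36.7095*t^2 - 1.7815*t + 0.16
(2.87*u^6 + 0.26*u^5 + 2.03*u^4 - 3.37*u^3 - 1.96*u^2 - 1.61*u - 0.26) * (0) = 0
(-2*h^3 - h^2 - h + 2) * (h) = -2*h^4 - h^3 - h^2 + 2*h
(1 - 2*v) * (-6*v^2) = 12*v^3 - 6*v^2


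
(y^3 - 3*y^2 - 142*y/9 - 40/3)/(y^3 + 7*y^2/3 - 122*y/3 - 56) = (y + 5/3)/(y + 7)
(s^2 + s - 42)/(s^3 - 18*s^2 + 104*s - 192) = (s + 7)/(s^2 - 12*s + 32)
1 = 1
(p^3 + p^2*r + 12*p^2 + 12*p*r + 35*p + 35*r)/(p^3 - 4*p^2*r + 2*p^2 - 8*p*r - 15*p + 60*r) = (p^2 + p*r + 7*p + 7*r)/(p^2 - 4*p*r - 3*p + 12*r)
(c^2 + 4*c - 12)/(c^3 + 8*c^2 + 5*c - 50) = (c + 6)/(c^2 + 10*c + 25)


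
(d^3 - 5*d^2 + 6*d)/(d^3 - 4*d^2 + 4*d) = (d - 3)/(d - 2)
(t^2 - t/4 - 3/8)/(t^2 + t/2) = (t - 3/4)/t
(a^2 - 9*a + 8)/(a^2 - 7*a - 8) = (a - 1)/(a + 1)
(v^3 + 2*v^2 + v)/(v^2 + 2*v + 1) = v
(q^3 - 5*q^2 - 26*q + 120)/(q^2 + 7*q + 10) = (q^2 - 10*q + 24)/(q + 2)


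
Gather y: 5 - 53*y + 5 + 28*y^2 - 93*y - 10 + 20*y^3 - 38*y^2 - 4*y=20*y^3 - 10*y^2 - 150*y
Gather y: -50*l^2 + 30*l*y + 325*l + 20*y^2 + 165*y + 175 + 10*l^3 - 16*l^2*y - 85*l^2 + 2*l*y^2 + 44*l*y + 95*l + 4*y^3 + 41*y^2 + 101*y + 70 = 10*l^3 - 135*l^2 + 420*l + 4*y^3 + y^2*(2*l + 61) + y*(-16*l^2 + 74*l + 266) + 245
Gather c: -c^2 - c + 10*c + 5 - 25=-c^2 + 9*c - 20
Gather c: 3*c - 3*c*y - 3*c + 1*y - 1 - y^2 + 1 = -3*c*y - y^2 + y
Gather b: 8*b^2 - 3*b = 8*b^2 - 3*b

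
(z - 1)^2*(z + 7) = z^3 + 5*z^2 - 13*z + 7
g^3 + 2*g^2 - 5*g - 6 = (g - 2)*(g + 1)*(g + 3)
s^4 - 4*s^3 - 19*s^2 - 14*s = s*(s - 7)*(s + 1)*(s + 2)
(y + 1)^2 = y^2 + 2*y + 1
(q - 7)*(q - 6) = q^2 - 13*q + 42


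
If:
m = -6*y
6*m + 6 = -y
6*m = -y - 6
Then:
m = -36/35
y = 6/35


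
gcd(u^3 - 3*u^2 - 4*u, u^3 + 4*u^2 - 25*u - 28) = u^2 - 3*u - 4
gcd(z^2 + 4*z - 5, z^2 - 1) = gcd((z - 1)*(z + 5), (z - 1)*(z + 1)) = z - 1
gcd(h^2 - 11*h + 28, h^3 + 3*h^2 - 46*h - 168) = h - 7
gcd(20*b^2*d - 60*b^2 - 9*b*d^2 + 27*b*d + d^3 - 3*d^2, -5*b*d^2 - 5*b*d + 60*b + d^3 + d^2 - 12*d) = 5*b*d - 15*b - d^2 + 3*d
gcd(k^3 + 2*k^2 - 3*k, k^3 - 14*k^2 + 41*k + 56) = 1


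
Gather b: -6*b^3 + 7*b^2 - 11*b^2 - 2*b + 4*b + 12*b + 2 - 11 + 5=-6*b^3 - 4*b^2 + 14*b - 4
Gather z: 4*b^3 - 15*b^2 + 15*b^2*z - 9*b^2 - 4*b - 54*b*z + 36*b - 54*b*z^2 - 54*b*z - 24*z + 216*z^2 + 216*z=4*b^3 - 24*b^2 + 32*b + z^2*(216 - 54*b) + z*(15*b^2 - 108*b + 192)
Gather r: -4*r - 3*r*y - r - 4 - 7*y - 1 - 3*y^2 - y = r*(-3*y - 5) - 3*y^2 - 8*y - 5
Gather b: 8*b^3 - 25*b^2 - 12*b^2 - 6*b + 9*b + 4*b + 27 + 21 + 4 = 8*b^3 - 37*b^2 + 7*b + 52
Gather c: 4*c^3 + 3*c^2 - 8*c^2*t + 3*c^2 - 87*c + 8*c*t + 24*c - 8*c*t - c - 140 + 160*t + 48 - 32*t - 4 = 4*c^3 + c^2*(6 - 8*t) - 64*c + 128*t - 96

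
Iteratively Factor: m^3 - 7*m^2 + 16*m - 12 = (m - 3)*(m^2 - 4*m + 4) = (m - 3)*(m - 2)*(m - 2)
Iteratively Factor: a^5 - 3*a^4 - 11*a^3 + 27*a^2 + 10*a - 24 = (a - 4)*(a^4 + a^3 - 7*a^2 - a + 6) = (a - 4)*(a - 2)*(a^3 + 3*a^2 - a - 3) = (a - 4)*(a - 2)*(a + 3)*(a^2 - 1) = (a - 4)*(a - 2)*(a - 1)*(a + 3)*(a + 1)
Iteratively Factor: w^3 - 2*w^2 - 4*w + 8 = (w - 2)*(w^2 - 4) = (w - 2)^2*(w + 2)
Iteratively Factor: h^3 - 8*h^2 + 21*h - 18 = (h - 3)*(h^2 - 5*h + 6) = (h - 3)*(h - 2)*(h - 3)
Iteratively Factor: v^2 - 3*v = (v - 3)*(v)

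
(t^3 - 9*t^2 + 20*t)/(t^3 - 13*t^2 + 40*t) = (t - 4)/(t - 8)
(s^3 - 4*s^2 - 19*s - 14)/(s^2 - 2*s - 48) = (-s^3 + 4*s^2 + 19*s + 14)/(-s^2 + 2*s + 48)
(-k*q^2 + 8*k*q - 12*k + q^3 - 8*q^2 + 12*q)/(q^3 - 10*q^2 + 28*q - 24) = (-k + q)/(q - 2)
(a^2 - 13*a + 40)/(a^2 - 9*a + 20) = (a - 8)/(a - 4)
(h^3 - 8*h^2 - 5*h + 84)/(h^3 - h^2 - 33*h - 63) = (h - 4)/(h + 3)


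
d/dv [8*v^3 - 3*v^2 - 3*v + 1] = 24*v^2 - 6*v - 3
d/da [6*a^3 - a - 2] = 18*a^2 - 1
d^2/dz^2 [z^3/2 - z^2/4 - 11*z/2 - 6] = 3*z - 1/2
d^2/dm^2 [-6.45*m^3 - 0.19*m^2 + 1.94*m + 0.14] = -38.7*m - 0.38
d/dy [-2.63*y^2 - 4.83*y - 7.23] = -5.26*y - 4.83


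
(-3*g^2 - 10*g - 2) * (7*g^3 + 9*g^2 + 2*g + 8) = -21*g^5 - 97*g^4 - 110*g^3 - 62*g^2 - 84*g - 16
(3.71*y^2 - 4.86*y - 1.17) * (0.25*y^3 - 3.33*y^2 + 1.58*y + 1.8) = 0.9275*y^5 - 13.5693*y^4 + 21.7531*y^3 + 2.8953*y^2 - 10.5966*y - 2.106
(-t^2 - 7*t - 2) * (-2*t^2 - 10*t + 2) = 2*t^4 + 24*t^3 + 72*t^2 + 6*t - 4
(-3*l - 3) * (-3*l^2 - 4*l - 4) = 9*l^3 + 21*l^2 + 24*l + 12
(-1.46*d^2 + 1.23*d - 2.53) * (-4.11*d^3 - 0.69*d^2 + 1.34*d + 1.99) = 6.0006*d^5 - 4.0479*d^4 + 7.5932*d^3 + 0.4885*d^2 - 0.9425*d - 5.0347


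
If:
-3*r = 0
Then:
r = 0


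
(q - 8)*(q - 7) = q^2 - 15*q + 56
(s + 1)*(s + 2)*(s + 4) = s^3 + 7*s^2 + 14*s + 8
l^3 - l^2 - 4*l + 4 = (l - 2)*(l - 1)*(l + 2)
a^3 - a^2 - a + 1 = (a - 1)^2*(a + 1)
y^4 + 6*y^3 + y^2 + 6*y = y*(y + 6)*(y - I)*(y + I)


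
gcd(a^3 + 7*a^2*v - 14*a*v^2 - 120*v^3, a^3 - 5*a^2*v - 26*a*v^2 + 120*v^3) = -a^2 - a*v + 20*v^2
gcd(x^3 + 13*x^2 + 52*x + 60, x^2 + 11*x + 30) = x^2 + 11*x + 30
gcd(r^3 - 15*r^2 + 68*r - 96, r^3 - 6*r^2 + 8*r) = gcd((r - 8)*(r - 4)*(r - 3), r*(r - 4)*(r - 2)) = r - 4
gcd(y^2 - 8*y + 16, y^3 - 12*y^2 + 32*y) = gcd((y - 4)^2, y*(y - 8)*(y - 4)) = y - 4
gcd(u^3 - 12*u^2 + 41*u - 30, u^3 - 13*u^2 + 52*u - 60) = u^2 - 11*u + 30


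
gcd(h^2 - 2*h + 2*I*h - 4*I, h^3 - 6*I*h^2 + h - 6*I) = 1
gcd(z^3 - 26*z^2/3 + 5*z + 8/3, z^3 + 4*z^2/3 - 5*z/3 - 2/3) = z^2 - 2*z/3 - 1/3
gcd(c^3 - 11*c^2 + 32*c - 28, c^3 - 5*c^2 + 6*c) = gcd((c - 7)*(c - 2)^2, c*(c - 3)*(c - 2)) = c - 2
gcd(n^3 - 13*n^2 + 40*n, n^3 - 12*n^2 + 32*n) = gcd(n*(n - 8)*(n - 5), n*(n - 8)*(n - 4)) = n^2 - 8*n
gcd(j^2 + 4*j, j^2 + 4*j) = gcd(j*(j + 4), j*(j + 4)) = j^2 + 4*j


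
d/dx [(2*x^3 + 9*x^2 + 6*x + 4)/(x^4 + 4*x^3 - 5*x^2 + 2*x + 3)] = 2*(-x^6 - 9*x^5 - 32*x^4 - 28*x^3 + 9*x^2 + 47*x + 5)/(x^8 + 8*x^7 + 6*x^6 - 36*x^5 + 47*x^4 + 4*x^3 - 26*x^2 + 12*x + 9)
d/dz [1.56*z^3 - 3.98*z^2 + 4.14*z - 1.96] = 4.68*z^2 - 7.96*z + 4.14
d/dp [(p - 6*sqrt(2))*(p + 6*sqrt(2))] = 2*p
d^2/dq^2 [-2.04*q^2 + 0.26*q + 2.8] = -4.08000000000000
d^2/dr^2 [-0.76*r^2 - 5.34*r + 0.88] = -1.52000000000000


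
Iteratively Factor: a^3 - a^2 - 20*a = (a)*(a^2 - a - 20) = a*(a - 5)*(a + 4)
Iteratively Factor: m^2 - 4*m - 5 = (m - 5)*(m + 1)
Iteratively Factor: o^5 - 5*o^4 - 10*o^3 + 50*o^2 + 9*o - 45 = (o + 3)*(o^4 - 8*o^3 + 14*o^2 + 8*o - 15) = (o + 1)*(o + 3)*(o^3 - 9*o^2 + 23*o - 15) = (o - 1)*(o + 1)*(o + 3)*(o^2 - 8*o + 15) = (o - 3)*(o - 1)*(o + 1)*(o + 3)*(o - 5)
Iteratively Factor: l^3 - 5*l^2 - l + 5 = (l - 5)*(l^2 - 1) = (l - 5)*(l - 1)*(l + 1)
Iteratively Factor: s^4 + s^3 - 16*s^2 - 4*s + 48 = (s + 2)*(s^3 - s^2 - 14*s + 24) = (s - 2)*(s + 2)*(s^2 + s - 12) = (s - 2)*(s + 2)*(s + 4)*(s - 3)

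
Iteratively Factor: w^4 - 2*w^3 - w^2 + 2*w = (w + 1)*(w^3 - 3*w^2 + 2*w) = (w - 1)*(w + 1)*(w^2 - 2*w) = (w - 2)*(w - 1)*(w + 1)*(w)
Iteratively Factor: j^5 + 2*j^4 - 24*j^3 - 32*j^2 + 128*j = (j - 2)*(j^4 + 4*j^3 - 16*j^2 - 64*j) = (j - 4)*(j - 2)*(j^3 + 8*j^2 + 16*j) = (j - 4)*(j - 2)*(j + 4)*(j^2 + 4*j) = j*(j - 4)*(j - 2)*(j + 4)*(j + 4)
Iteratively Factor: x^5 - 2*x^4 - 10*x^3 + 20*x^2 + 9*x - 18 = (x + 3)*(x^4 - 5*x^3 + 5*x^2 + 5*x - 6) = (x + 1)*(x + 3)*(x^3 - 6*x^2 + 11*x - 6) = (x - 3)*(x + 1)*(x + 3)*(x^2 - 3*x + 2) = (x - 3)*(x - 2)*(x + 1)*(x + 3)*(x - 1)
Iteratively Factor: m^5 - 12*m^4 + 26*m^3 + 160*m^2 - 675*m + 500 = (m - 5)*(m^4 - 7*m^3 - 9*m^2 + 115*m - 100) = (m - 5)*(m + 4)*(m^3 - 11*m^2 + 35*m - 25) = (m - 5)*(m - 1)*(m + 4)*(m^2 - 10*m + 25) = (m - 5)^2*(m - 1)*(m + 4)*(m - 5)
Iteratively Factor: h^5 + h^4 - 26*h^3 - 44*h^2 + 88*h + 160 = (h + 4)*(h^4 - 3*h^3 - 14*h^2 + 12*h + 40) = (h + 2)*(h + 4)*(h^3 - 5*h^2 - 4*h + 20) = (h - 2)*(h + 2)*(h + 4)*(h^2 - 3*h - 10) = (h - 2)*(h + 2)^2*(h + 4)*(h - 5)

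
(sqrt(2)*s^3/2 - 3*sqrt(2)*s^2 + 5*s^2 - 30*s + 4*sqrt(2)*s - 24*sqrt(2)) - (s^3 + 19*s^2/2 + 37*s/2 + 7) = -s^3 + sqrt(2)*s^3/2 - 9*s^2/2 - 3*sqrt(2)*s^2 - 97*s/2 + 4*sqrt(2)*s - 24*sqrt(2) - 7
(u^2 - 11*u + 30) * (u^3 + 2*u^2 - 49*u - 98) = u^5 - 9*u^4 - 41*u^3 + 501*u^2 - 392*u - 2940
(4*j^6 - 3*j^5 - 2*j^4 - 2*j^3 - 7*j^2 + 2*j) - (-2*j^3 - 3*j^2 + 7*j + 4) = 4*j^6 - 3*j^5 - 2*j^4 - 4*j^2 - 5*j - 4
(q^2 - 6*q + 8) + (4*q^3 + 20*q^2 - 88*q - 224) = 4*q^3 + 21*q^2 - 94*q - 216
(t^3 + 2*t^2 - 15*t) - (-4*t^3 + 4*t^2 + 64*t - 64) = 5*t^3 - 2*t^2 - 79*t + 64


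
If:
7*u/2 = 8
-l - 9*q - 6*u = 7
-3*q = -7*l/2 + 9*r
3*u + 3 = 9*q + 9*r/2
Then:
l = 2278/77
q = -1291/231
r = 3088/231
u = 16/7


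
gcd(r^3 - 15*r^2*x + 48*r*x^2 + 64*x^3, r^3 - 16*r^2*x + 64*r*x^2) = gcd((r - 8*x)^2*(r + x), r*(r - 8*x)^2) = r^2 - 16*r*x + 64*x^2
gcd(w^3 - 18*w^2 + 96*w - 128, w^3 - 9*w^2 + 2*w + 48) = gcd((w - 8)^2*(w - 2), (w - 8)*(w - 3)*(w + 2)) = w - 8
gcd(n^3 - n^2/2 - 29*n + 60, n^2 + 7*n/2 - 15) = n^2 + 7*n/2 - 15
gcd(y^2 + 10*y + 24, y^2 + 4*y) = y + 4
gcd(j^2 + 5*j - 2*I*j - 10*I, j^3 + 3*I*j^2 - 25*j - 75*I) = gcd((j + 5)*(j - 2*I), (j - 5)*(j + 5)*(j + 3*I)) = j + 5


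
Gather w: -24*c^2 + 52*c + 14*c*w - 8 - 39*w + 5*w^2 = -24*c^2 + 52*c + 5*w^2 + w*(14*c - 39) - 8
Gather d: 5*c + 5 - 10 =5*c - 5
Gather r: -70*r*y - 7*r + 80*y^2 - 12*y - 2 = r*(-70*y - 7) + 80*y^2 - 12*y - 2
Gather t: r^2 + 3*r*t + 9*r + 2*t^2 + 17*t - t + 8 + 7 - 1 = r^2 + 9*r + 2*t^2 + t*(3*r + 16) + 14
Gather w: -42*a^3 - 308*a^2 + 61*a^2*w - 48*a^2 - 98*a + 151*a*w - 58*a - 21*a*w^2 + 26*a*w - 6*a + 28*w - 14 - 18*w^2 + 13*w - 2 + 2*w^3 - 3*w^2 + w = -42*a^3 - 356*a^2 - 162*a + 2*w^3 + w^2*(-21*a - 21) + w*(61*a^2 + 177*a + 42) - 16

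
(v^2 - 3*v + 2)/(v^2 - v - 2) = (v - 1)/(v + 1)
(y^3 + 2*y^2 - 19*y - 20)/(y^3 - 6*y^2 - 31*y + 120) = (y^2 - 3*y - 4)/(y^2 - 11*y + 24)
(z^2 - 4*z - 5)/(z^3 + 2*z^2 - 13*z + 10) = (z^2 - 4*z - 5)/(z^3 + 2*z^2 - 13*z + 10)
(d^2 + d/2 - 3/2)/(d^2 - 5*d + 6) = (2*d^2 + d - 3)/(2*(d^2 - 5*d + 6))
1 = 1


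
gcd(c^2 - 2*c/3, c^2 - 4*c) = c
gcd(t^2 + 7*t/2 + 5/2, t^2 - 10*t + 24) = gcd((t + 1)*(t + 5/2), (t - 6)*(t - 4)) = 1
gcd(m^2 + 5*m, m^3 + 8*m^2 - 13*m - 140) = m + 5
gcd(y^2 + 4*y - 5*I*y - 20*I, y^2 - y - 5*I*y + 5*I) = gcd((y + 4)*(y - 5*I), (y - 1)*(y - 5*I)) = y - 5*I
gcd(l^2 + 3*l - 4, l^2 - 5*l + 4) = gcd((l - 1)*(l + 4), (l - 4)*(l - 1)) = l - 1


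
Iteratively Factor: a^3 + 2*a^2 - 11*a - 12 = (a + 4)*(a^2 - 2*a - 3) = (a + 1)*(a + 4)*(a - 3)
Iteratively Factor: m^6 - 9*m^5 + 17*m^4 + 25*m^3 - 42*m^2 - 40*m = (m - 2)*(m^5 - 7*m^4 + 3*m^3 + 31*m^2 + 20*m) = m*(m - 2)*(m^4 - 7*m^3 + 3*m^2 + 31*m + 20) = m*(m - 2)*(m + 1)*(m^3 - 8*m^2 + 11*m + 20) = m*(m - 2)*(m + 1)^2*(m^2 - 9*m + 20) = m*(m - 5)*(m - 2)*(m + 1)^2*(m - 4)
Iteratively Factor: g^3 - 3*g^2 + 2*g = (g)*(g^2 - 3*g + 2) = g*(g - 1)*(g - 2)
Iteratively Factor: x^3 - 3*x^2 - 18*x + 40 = (x - 2)*(x^2 - x - 20) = (x - 2)*(x + 4)*(x - 5)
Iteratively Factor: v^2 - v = (v - 1)*(v)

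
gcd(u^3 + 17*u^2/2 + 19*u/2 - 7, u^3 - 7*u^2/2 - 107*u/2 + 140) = u + 7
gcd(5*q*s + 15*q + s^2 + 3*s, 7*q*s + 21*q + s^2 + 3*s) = s + 3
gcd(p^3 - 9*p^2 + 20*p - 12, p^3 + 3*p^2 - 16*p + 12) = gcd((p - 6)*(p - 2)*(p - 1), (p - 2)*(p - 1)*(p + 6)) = p^2 - 3*p + 2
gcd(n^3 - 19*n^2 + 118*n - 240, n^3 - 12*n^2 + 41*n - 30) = n^2 - 11*n + 30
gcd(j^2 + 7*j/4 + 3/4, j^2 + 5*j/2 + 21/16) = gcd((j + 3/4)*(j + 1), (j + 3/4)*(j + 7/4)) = j + 3/4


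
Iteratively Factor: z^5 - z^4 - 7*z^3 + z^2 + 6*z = (z)*(z^4 - z^3 - 7*z^2 + z + 6) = z*(z - 3)*(z^3 + 2*z^2 - z - 2) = z*(z - 3)*(z - 1)*(z^2 + 3*z + 2) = z*(z - 3)*(z - 1)*(z + 1)*(z + 2)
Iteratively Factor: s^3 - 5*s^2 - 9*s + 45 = (s - 5)*(s^2 - 9) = (s - 5)*(s - 3)*(s + 3)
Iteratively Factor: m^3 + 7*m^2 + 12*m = (m + 3)*(m^2 + 4*m) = m*(m + 3)*(m + 4)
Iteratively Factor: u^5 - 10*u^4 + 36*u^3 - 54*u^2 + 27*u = (u - 3)*(u^4 - 7*u^3 + 15*u^2 - 9*u) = u*(u - 3)*(u^3 - 7*u^2 + 15*u - 9) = u*(u - 3)^2*(u^2 - 4*u + 3) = u*(u - 3)^2*(u - 1)*(u - 3)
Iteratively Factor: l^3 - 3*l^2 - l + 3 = (l + 1)*(l^2 - 4*l + 3) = (l - 3)*(l + 1)*(l - 1)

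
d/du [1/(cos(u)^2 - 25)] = 2*sin(u)*cos(u)/(cos(u)^2 - 25)^2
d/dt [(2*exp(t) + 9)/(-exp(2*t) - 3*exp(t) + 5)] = (2*exp(2*t) + 18*exp(t) + 37)*exp(t)/(exp(4*t) + 6*exp(3*t) - exp(2*t) - 30*exp(t) + 25)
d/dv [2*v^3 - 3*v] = 6*v^2 - 3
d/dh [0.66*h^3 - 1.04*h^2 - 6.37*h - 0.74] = 1.98*h^2 - 2.08*h - 6.37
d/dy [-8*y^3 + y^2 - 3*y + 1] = -24*y^2 + 2*y - 3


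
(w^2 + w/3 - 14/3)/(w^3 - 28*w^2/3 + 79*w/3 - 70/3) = (3*w + 7)/(3*w^2 - 22*w + 35)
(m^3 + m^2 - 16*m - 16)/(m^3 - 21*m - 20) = (m - 4)/(m - 5)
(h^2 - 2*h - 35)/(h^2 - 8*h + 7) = (h + 5)/(h - 1)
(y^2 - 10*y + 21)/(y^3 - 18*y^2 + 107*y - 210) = (y - 3)/(y^2 - 11*y + 30)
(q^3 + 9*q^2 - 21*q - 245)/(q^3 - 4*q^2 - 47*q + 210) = (q + 7)/(q - 6)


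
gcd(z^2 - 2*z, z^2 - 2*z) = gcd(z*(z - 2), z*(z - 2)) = z^2 - 2*z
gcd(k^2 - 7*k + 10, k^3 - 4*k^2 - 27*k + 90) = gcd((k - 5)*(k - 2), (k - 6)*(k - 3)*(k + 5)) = 1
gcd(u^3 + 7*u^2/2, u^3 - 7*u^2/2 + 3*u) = u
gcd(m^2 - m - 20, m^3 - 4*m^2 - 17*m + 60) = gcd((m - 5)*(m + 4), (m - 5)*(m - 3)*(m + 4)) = m^2 - m - 20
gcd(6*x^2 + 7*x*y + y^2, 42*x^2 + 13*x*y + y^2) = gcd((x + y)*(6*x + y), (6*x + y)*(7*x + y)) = 6*x + y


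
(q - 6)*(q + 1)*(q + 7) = q^3 + 2*q^2 - 41*q - 42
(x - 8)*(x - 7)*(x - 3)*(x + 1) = x^4 - 17*x^3 + 83*x^2 - 67*x - 168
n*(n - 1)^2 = n^3 - 2*n^2 + n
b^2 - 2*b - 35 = (b - 7)*(b + 5)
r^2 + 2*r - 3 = (r - 1)*(r + 3)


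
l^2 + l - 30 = (l - 5)*(l + 6)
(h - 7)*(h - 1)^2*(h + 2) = h^4 - 7*h^3 - 3*h^2 + 23*h - 14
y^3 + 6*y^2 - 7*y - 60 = (y - 3)*(y + 4)*(y + 5)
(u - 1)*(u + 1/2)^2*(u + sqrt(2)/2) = u^4 + sqrt(2)*u^3/2 - 3*u^2/4 - 3*sqrt(2)*u/8 - u/4 - sqrt(2)/8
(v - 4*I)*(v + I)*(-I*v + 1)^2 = -v^4 + I*v^3 - 9*v^2 - 11*I*v + 4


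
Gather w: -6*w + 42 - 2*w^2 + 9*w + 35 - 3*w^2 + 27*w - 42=-5*w^2 + 30*w + 35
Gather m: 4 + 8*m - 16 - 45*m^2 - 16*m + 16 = -45*m^2 - 8*m + 4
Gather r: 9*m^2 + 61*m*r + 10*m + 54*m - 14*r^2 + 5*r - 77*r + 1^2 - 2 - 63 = 9*m^2 + 64*m - 14*r^2 + r*(61*m - 72) - 64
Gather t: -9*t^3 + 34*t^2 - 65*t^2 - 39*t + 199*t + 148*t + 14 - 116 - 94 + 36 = -9*t^3 - 31*t^2 + 308*t - 160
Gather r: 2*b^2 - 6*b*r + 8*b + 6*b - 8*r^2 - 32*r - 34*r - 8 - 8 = 2*b^2 + 14*b - 8*r^2 + r*(-6*b - 66) - 16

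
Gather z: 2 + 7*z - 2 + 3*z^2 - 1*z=3*z^2 + 6*z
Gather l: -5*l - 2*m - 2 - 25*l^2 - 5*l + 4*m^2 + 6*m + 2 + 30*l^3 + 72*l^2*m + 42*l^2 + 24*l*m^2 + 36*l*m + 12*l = 30*l^3 + l^2*(72*m + 17) + l*(24*m^2 + 36*m + 2) + 4*m^2 + 4*m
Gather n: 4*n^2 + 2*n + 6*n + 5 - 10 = 4*n^2 + 8*n - 5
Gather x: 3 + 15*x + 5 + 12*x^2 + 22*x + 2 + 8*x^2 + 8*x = 20*x^2 + 45*x + 10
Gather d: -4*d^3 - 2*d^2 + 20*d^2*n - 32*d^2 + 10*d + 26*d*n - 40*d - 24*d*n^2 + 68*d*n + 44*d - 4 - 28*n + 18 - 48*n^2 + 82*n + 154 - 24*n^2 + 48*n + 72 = -4*d^3 + d^2*(20*n - 34) + d*(-24*n^2 + 94*n + 14) - 72*n^2 + 102*n + 240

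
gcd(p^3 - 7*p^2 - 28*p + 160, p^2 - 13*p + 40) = p - 8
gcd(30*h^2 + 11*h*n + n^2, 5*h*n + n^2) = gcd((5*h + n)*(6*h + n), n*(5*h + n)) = 5*h + n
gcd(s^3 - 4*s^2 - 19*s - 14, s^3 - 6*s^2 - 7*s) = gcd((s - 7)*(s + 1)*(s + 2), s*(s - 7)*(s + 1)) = s^2 - 6*s - 7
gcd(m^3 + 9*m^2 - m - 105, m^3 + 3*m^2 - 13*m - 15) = m^2 + 2*m - 15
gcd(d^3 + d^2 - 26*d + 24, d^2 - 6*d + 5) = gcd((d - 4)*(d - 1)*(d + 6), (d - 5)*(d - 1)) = d - 1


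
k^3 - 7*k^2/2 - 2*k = k*(k - 4)*(k + 1/2)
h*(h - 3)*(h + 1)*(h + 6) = h^4 + 4*h^3 - 15*h^2 - 18*h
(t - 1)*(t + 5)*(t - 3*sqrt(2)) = t^3 - 3*sqrt(2)*t^2 + 4*t^2 - 12*sqrt(2)*t - 5*t + 15*sqrt(2)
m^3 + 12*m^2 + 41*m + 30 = (m + 1)*(m + 5)*(m + 6)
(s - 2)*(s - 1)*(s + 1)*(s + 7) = s^4 + 5*s^3 - 15*s^2 - 5*s + 14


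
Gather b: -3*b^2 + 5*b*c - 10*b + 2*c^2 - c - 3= -3*b^2 + b*(5*c - 10) + 2*c^2 - c - 3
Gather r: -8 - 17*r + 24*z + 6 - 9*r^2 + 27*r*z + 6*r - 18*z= -9*r^2 + r*(27*z - 11) + 6*z - 2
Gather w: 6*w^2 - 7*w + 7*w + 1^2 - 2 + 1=6*w^2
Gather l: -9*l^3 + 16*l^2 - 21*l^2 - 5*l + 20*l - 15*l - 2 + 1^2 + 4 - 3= -9*l^3 - 5*l^2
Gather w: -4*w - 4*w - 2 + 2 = -8*w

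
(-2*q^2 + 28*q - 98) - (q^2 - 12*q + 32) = -3*q^2 + 40*q - 130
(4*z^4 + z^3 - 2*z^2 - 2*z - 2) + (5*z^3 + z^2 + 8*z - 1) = 4*z^4 + 6*z^3 - z^2 + 6*z - 3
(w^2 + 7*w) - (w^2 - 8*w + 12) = 15*w - 12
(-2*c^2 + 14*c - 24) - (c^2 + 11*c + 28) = -3*c^2 + 3*c - 52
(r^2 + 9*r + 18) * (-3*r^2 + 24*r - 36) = -3*r^4 - 3*r^3 + 126*r^2 + 108*r - 648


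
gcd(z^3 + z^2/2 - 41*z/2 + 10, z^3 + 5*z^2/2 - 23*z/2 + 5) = z^2 + 9*z/2 - 5/2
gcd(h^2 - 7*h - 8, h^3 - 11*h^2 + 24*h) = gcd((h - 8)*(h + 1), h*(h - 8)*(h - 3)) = h - 8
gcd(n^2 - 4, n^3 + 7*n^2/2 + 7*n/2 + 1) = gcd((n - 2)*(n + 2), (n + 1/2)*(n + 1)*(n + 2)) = n + 2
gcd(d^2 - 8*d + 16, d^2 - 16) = d - 4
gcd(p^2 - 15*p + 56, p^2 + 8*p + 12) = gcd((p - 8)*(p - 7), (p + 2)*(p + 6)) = 1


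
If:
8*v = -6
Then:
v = -3/4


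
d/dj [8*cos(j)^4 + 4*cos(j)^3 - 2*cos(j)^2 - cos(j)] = (-32*cos(j)^3 - 12*cos(j)^2 + 4*cos(j) + 1)*sin(j)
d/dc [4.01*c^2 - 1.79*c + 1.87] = 8.02*c - 1.79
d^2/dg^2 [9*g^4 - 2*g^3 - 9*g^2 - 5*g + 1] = 108*g^2 - 12*g - 18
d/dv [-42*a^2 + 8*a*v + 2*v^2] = 8*a + 4*v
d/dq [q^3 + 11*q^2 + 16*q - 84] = 3*q^2 + 22*q + 16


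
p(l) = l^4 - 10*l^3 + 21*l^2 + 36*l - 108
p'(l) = 4*l^3 - 30*l^2 + 42*l + 36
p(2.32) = -7.35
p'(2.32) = 21.92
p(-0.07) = -110.41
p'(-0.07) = 32.91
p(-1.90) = -18.97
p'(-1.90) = -179.54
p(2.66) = -1.80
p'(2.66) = 10.74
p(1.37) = -41.46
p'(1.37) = 47.52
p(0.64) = -78.81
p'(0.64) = 51.64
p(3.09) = -0.12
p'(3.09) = -2.65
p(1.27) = -46.29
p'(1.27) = 49.15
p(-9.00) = 15120.00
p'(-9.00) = -5688.00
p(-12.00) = 40500.00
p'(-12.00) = -11700.00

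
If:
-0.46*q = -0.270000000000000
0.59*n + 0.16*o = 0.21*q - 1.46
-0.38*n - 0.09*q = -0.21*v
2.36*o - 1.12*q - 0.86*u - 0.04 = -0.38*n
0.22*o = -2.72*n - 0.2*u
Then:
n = -246.51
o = 900.65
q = 0.59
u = 2361.81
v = -445.81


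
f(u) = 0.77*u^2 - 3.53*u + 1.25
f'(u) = 1.54*u - 3.53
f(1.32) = -2.07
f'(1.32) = -1.50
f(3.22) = -2.13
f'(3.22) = 1.43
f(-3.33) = 21.54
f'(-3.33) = -8.66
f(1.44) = -2.24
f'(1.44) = -1.31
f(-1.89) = 10.67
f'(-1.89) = -6.44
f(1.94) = -2.70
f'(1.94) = -0.54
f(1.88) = -2.66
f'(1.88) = -0.63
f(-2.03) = 11.59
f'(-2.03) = -6.66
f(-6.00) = 50.15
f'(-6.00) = -12.77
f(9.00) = 31.85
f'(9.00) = 10.33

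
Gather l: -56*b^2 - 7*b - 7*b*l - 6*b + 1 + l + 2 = -56*b^2 - 13*b + l*(1 - 7*b) + 3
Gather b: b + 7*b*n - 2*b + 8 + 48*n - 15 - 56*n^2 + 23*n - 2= b*(7*n - 1) - 56*n^2 + 71*n - 9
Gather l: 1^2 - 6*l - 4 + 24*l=18*l - 3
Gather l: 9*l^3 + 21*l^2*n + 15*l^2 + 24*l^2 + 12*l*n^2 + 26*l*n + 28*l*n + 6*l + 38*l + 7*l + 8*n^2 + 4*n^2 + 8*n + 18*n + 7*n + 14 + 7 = 9*l^3 + l^2*(21*n + 39) + l*(12*n^2 + 54*n + 51) + 12*n^2 + 33*n + 21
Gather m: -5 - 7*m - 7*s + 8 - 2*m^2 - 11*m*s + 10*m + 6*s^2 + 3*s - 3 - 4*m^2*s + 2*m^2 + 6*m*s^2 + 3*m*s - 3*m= -4*m^2*s + m*(6*s^2 - 8*s) + 6*s^2 - 4*s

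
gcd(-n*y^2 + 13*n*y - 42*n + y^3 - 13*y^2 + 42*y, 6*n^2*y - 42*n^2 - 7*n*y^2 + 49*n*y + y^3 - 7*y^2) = -n*y + 7*n + y^2 - 7*y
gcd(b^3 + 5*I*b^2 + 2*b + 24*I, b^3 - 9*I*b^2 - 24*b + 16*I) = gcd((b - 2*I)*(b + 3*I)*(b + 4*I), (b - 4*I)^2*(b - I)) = 1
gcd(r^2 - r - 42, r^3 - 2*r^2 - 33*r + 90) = r + 6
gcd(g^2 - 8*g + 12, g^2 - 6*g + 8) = g - 2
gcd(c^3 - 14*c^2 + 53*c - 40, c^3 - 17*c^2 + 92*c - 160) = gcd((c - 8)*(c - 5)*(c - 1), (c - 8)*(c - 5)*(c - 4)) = c^2 - 13*c + 40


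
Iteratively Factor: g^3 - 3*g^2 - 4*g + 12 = (g - 3)*(g^2 - 4) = (g - 3)*(g - 2)*(g + 2)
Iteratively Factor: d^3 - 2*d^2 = (d)*(d^2 - 2*d) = d*(d - 2)*(d)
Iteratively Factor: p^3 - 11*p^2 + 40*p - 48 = (p - 4)*(p^2 - 7*p + 12) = (p - 4)*(p - 3)*(p - 4)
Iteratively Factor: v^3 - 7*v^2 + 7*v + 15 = (v + 1)*(v^2 - 8*v + 15) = (v - 3)*(v + 1)*(v - 5)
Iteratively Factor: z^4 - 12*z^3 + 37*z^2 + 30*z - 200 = (z - 4)*(z^3 - 8*z^2 + 5*z + 50) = (z - 5)*(z - 4)*(z^2 - 3*z - 10) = (z - 5)^2*(z - 4)*(z + 2)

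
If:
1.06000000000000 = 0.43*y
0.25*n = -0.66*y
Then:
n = -6.51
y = 2.47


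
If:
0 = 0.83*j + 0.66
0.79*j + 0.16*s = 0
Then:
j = -0.80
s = 3.93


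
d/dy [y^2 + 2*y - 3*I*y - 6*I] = 2*y + 2 - 3*I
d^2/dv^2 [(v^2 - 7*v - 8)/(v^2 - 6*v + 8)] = 2*(-v^3 - 48*v^2 + 312*v - 496)/(v^6 - 18*v^5 + 132*v^4 - 504*v^3 + 1056*v^2 - 1152*v + 512)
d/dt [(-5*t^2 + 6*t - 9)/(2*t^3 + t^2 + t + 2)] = (10*t^4 - 24*t^3 + 43*t^2 - 2*t + 21)/(4*t^6 + 4*t^5 + 5*t^4 + 10*t^3 + 5*t^2 + 4*t + 4)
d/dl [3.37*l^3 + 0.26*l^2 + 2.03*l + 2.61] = 10.11*l^2 + 0.52*l + 2.03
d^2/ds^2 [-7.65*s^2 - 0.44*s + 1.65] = -15.3000000000000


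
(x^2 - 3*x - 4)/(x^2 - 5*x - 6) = (x - 4)/(x - 6)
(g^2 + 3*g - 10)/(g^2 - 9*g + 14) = (g + 5)/(g - 7)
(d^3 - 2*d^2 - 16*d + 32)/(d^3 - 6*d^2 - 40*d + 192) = (d^2 + 2*d - 8)/(d^2 - 2*d - 48)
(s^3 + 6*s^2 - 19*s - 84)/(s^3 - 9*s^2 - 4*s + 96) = (s + 7)/(s - 8)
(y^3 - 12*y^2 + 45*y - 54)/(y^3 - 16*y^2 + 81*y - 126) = (y - 3)/(y - 7)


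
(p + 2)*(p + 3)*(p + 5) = p^3 + 10*p^2 + 31*p + 30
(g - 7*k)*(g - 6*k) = g^2 - 13*g*k + 42*k^2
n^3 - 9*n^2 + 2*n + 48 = (n - 8)*(n - 3)*(n + 2)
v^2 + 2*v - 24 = (v - 4)*(v + 6)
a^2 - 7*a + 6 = (a - 6)*(a - 1)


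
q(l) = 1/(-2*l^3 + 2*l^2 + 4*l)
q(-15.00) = 0.00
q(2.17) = -0.43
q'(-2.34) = 0.05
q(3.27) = -0.03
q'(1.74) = 1.17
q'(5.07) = 0.00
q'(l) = (6*l^2 - 4*l - 4)/(-2*l^3 + 2*l^2 + 4*l)^2 = (3*l^2/2 - l - 1)/(l^2*(-l^2 + l + 2)^2)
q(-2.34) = 0.04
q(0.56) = 0.40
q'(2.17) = 2.85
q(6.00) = 0.00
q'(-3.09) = 0.02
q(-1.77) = 0.10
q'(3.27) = 0.04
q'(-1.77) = 0.21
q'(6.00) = 0.00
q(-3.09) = 0.02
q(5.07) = -0.01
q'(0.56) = -0.69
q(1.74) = 0.40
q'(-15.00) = 0.00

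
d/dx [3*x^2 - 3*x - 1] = 6*x - 3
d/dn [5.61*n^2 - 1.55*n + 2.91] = 11.22*n - 1.55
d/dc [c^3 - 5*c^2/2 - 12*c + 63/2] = 3*c^2 - 5*c - 12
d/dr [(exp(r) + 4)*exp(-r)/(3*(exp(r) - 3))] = (-exp(2*r) - 8*exp(r) + 12)*exp(-r)/(3*(exp(2*r) - 6*exp(r) + 9))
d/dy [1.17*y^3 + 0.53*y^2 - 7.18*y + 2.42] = 3.51*y^2 + 1.06*y - 7.18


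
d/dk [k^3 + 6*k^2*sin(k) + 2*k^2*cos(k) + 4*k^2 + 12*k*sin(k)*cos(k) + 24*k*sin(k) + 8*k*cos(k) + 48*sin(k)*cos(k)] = -2*k^2*sin(k) + 6*k^2*cos(k) + 3*k^2 + 4*k*sin(k) + 28*k*cos(k) + 12*k*cos(2*k) + 8*k + 24*sin(k) + 6*sin(2*k) + 8*cos(k) + 48*cos(2*k)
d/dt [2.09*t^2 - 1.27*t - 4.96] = 4.18*t - 1.27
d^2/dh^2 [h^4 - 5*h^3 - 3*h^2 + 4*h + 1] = 12*h^2 - 30*h - 6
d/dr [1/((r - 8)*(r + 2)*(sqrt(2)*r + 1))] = (-sqrt(2)*(r - 8)*(r + 2) - (r - 8)*(sqrt(2)*r + 1) - (r + 2)*(sqrt(2)*r + 1))/((r - 8)^2*(r + 2)^2*(sqrt(2)*r + 1)^2)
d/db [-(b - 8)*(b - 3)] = 11 - 2*b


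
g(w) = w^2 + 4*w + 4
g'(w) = 2*w + 4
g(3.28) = 27.88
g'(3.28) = 10.56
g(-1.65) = 0.12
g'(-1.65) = 0.70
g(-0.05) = 3.80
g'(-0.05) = 3.90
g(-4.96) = 8.76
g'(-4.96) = -5.92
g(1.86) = 14.90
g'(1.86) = 7.72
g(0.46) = 6.05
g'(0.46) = 4.92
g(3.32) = 28.30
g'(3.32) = 10.64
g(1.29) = 10.82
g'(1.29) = 6.58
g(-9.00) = 49.00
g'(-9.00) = -14.00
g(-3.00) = 1.00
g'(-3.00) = -2.00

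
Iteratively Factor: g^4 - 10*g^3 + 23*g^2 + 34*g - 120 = (g + 2)*(g^3 - 12*g^2 + 47*g - 60) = (g - 4)*(g + 2)*(g^2 - 8*g + 15) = (g - 4)*(g - 3)*(g + 2)*(g - 5)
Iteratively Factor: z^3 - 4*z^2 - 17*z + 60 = (z - 3)*(z^2 - z - 20) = (z - 5)*(z - 3)*(z + 4)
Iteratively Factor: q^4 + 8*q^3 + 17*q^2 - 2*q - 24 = (q - 1)*(q^3 + 9*q^2 + 26*q + 24) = (q - 1)*(q + 4)*(q^2 + 5*q + 6) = (q - 1)*(q + 2)*(q + 4)*(q + 3)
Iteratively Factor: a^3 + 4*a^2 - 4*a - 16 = (a + 2)*(a^2 + 2*a - 8) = (a + 2)*(a + 4)*(a - 2)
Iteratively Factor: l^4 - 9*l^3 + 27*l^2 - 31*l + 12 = (l - 1)*(l^3 - 8*l^2 + 19*l - 12) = (l - 4)*(l - 1)*(l^2 - 4*l + 3) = (l - 4)*(l - 3)*(l - 1)*(l - 1)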